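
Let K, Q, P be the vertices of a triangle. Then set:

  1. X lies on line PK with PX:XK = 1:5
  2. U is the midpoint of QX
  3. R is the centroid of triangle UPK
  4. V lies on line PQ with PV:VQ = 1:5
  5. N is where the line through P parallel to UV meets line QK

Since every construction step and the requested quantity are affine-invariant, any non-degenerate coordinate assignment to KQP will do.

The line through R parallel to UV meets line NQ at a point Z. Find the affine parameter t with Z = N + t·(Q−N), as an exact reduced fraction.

t = -23/18

Set K = (0, 0), Q = (1, 0), P = (0, 1); any affine frame gives the same invariant.
1. X lies on line PK with PX:XK = 1:5 ⇒ X = (0, 5/6)
2. U is the midpoint of QX ⇒ U = (1/2, 5/12)
3. R is the centroid of triangle UPK ⇒ R = (1/6, 17/36)
4. V lies on line PQ with PV:VQ = 1:5 ⇒ V = (1/6, 5/6)
5. N is where the line through P parallel to UV meets line QK ⇒ N = (4/5, 0)
through R parallel to UV: direction (-1/3, 5/12); meets NQ at Z = (49/90, 0)
Z = N + t·(Q−N) with t = -23/18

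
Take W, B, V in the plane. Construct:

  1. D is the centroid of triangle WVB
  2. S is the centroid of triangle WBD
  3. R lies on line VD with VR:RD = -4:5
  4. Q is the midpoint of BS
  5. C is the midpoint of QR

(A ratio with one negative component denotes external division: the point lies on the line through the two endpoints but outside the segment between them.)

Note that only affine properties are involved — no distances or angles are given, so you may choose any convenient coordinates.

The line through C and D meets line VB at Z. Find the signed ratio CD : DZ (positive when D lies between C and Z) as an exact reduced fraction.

Work in coordinates with W = (0, 0), B = (1, 0), V = (0, 1).
1. D is the centroid of triangle WVB ⇒ D = (1/3, 1/3)
2. S is the centroid of triangle WBD ⇒ S = (4/9, 1/9)
3. R lies on line VD with VR:RD = -4:5 ⇒ R = (-4/3, 11/3)
4. Q is the midpoint of BS ⇒ Q = (13/18, 1/18)
5. C is the midpoint of QR ⇒ C = (-11/36, 67/36)
line CD meets VB at Z = (3/32, 29/32)
D = C + t·(Z−C) with t = 8/5, so CD:DZ = 8/5:-3/5

CD:DZ = -8/3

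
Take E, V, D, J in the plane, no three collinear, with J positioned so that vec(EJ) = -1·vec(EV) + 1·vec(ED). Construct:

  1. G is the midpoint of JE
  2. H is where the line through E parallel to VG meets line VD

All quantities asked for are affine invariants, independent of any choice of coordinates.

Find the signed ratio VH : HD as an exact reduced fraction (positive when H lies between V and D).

Set E = (0, 0), V = (1, 0), D = (0, 1), J = (-1, 1); any affine frame gives the same invariant.
1. G is the midpoint of JE ⇒ G = (-1/2, 1/2)
2. H is where the line through E parallel to VG meets line VD ⇒ H = (3/2, -1/2)
H = V + t·(D−V) with t = -1/2, so VH:HD = t:(1−t) = -1/2:3/2

VH:HD = -1/3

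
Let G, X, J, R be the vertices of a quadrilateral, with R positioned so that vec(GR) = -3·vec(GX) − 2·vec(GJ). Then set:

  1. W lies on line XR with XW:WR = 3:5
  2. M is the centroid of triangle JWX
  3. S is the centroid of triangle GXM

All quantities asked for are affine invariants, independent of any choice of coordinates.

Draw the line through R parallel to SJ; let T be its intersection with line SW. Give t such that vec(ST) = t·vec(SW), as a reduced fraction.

t = 7/2

Set G = (0, 0), X = (1, 0), J = (0, 1), R = (-3, -2); any affine frame gives the same invariant.
1. W lies on line XR with XW:WR = 3:5 ⇒ W = (-1/2, -3/4)
2. M is the centroid of triangle JWX ⇒ M = (1/6, 1/12)
3. S is the centroid of triangle GXM ⇒ S = (7/18, 1/36)
through R parallel to SJ: direction (-7/18, 35/36); meets SW at T = (-49/18, -97/36)
T = S + t·(W−S) with t = 7/2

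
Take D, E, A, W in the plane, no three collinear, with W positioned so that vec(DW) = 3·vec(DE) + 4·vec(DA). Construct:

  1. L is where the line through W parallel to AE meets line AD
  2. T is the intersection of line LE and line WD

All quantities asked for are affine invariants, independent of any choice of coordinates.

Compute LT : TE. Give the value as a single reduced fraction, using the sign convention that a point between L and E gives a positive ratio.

LT:TE = 21/4

Work in coordinates with D = (0, 0), E = (1, 0), A = (0, 1), W = (3, 4).
1. L is where the line through W parallel to AE meets line AD ⇒ L = (0, 7)
2. T is the intersection of line LE and line WD ⇒ T = (21/25, 28/25)
T = L + t·(E−L) with t = 21/25, so LT:TE = t:(1−t) = 21/25:4/25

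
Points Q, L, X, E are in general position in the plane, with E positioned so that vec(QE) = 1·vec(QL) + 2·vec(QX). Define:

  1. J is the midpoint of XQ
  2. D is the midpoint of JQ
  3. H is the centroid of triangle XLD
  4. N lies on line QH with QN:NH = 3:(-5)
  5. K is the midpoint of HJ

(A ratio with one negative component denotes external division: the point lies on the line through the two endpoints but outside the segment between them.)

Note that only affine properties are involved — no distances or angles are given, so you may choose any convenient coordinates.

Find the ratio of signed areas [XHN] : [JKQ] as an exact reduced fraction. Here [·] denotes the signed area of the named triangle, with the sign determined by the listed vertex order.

[XHN]:[JKQ] = 10

Set Q = (0, 0), L = (1, 0), X = (0, 1), E = (1, 2); any affine frame gives the same invariant.
1. J is the midpoint of XQ ⇒ J = (0, 1/2)
2. D is the midpoint of JQ ⇒ D = (0, 1/4)
3. H is the centroid of triangle XLD ⇒ H = (1/3, 5/12)
4. N lies on line QH with QN:NH = 3:(-5) ⇒ N = (-1/2, -5/8)
5. K is the midpoint of HJ ⇒ K = (1/6, 11/24)
2·[XHN] = -5/6, 2·[JKQ] = -1/12
[XHN]:[JKQ] = -5/6:-1/12 = 10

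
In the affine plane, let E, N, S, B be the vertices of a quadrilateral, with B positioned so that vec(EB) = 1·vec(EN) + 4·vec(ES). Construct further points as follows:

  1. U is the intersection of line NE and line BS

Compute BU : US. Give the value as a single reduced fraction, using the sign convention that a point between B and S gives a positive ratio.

Choose coordinates E = (0, 0), N = (1, 0), S = (0, 1), B = (1, 4).
1. U is the intersection of line NE and line BS ⇒ U = (-1/3, 0)
U = B + t·(S−B) with t = 4/3, so BU:US = t:(1−t) = 4/3:-1/3

BU:US = -4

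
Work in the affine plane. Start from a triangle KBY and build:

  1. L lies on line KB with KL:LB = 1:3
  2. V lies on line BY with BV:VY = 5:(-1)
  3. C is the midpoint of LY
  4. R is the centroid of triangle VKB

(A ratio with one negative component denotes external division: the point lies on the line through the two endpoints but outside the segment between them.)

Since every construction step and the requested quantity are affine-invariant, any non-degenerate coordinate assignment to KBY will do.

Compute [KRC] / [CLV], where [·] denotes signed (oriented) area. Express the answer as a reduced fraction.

[KRC]:[CLV] = -7/9

Choose coordinates K = (0, 0), B = (1, 0), Y = (0, 1).
1. L lies on line KB with KL:LB = 1:3 ⇒ L = (1/4, 0)
2. V lies on line BY with BV:VY = 5:(-1) ⇒ V = (-1/4, 5/4)
3. C is the midpoint of LY ⇒ C = (1/8, 1/2)
4. R is the centroid of triangle VKB ⇒ R = (1/4, 5/12)
2·[KRC] = 7/96, 2·[CLV] = -3/32
[KRC]:[CLV] = 7/96:-3/32 = -7/9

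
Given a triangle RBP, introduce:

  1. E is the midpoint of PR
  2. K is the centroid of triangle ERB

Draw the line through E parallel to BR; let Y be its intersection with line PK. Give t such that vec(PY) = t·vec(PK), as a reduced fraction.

Work in coordinates with R = (0, 0), B = (1, 0), P = (0, 1).
1. E is the midpoint of PR ⇒ E = (0, 1/2)
2. K is the centroid of triangle ERB ⇒ K = (1/3, 1/6)
through E parallel to BR: direction (-1, 0); meets PK at Y = (1/5, 1/2)
Y = P + t·(K−P) with t = 3/5

t = 3/5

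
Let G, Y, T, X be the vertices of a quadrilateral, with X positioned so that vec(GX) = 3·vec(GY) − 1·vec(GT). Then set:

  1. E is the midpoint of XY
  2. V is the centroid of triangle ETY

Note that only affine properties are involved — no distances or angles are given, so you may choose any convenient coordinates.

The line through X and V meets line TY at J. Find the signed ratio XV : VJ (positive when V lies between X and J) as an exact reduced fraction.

XV:VJ = 5

Work in coordinates with G = (0, 0), Y = (1, 0), T = (0, 1), X = (3, -1).
1. E is the midpoint of XY ⇒ E = (2, -1/2)
2. V is the centroid of triangle ETY ⇒ V = (1, 1/6)
line XV meets TY at J = (3/5, 2/5)
V = X + t·(J−X) with t = 5/6, so XV:VJ = 5/6:1/6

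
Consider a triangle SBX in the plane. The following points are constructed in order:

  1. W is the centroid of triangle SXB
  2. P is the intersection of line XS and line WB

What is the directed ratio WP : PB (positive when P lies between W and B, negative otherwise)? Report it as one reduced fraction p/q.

WP:PB = -1/3

Set S = (0, 0), B = (1, 0), X = (0, 1); any affine frame gives the same invariant.
1. W is the centroid of triangle SXB ⇒ W = (1/3, 1/3)
2. P is the intersection of line XS and line WB ⇒ P = (0, 1/2)
P = W + t·(B−W) with t = -1/2, so WP:PB = t:(1−t) = -1/2:3/2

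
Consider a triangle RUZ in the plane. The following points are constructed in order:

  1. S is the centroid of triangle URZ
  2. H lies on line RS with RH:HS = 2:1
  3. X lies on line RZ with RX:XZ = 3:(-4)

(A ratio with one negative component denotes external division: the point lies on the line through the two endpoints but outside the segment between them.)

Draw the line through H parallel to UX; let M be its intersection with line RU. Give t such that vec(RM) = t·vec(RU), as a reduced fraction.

t = 4/27

Set R = (0, 0), U = (1, 0), Z = (0, 1); any affine frame gives the same invariant.
1. S is the centroid of triangle URZ ⇒ S = (1/3, 1/3)
2. H lies on line RS with RH:HS = 2:1 ⇒ H = (2/9, 2/9)
3. X lies on line RZ with RX:XZ = 3:(-4) ⇒ X = (0, -3)
through H parallel to UX: direction (-1, -3); meets RU at M = (4/27, 0)
M = R + t·(U−R) with t = 4/27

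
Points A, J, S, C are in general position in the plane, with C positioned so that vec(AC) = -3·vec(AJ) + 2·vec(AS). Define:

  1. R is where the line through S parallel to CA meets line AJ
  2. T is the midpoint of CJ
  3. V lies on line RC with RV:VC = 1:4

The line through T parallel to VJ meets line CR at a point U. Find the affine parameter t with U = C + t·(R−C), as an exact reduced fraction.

Assign A = (0, 0), J = (1, 0), S = (0, 1), C = (-3, 2) — the answer is frame-independent, so this choice is without loss of generality.
1. R is where the line through S parallel to CA meets line AJ ⇒ R = (3/2, 0)
2. T is the midpoint of CJ ⇒ T = (-1, 1)
3. V lies on line RC with RV:VC = 1:4 ⇒ V = (3/5, 2/5)
through T parallel to VJ: direction (2/5, -2/5); meets CR at U = (-6/5, 6/5)
U = C + t·(R−C) with t = 2/5

t = 2/5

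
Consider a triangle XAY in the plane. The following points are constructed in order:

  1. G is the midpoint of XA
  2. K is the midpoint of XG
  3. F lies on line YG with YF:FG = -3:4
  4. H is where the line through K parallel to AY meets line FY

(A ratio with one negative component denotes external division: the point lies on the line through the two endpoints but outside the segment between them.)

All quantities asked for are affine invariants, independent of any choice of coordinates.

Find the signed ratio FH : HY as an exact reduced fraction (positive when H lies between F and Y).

FH:HY = -3

Set X = (0, 0), A = (1, 0), Y = (0, 1); any affine frame gives the same invariant.
1. G is the midpoint of XA ⇒ G = (1/2, 0)
2. K is the midpoint of XG ⇒ K = (1/4, 0)
3. F lies on line YG with YF:FG = -3:4 ⇒ F = (-3/2, 4)
4. H is where the line through K parallel to AY meets line FY ⇒ H = (3/4, -1/2)
H = F + t·(Y−F) with t = 3/2, so FH:HY = t:(1−t) = 3/2:-1/2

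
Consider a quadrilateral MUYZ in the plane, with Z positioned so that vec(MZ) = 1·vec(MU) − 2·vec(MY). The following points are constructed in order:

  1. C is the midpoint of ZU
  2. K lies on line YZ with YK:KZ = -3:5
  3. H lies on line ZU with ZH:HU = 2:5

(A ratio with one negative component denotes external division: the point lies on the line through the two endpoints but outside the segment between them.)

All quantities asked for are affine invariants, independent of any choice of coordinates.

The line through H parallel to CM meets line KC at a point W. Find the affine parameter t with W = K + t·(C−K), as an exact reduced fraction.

Choose coordinates M = (0, 0), U = (1, 0), Y = (0, 1), Z = (1, -2).
1. C is the midpoint of ZU ⇒ C = (1, -1)
2. K lies on line YZ with YK:KZ = -3:5 ⇒ K = (-3/2, 11/2)
3. H lies on line ZU with ZH:HU = 2:5 ⇒ H = (1, -10/7)
through H parallel to CM: direction (-1, 1); meets KC at W = (71/56, -95/56)
W = K + t·(C−K) with t = 31/28

t = 31/28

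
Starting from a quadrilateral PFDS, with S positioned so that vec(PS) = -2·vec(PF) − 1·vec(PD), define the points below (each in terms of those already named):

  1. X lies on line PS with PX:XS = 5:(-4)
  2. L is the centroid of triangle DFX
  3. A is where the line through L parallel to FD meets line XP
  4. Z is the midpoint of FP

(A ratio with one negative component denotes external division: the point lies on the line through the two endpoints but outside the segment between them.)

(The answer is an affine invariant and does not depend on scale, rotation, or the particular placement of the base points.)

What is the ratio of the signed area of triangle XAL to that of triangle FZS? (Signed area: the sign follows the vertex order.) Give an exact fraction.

Choose coordinates P = (0, 0), F = (1, 0), D = (0, 1), S = (-2, -1).
1. X lies on line PS with PX:XS = 5:(-4) ⇒ X = (-10, -5)
2. L is the centroid of triangle DFX ⇒ L = (-3, -4/3)
3. A is where the line through L parallel to FD meets line XP ⇒ A = (-26/9, -13/9)
4. Z is the midpoint of FP ⇒ Z = (1/2, 0)
2·[XAL] = 32/27, 2·[FZS] = 1/2
[XAL]:[FZS] = 32/27:1/2 = 64/27

[XAL]:[FZS] = 64/27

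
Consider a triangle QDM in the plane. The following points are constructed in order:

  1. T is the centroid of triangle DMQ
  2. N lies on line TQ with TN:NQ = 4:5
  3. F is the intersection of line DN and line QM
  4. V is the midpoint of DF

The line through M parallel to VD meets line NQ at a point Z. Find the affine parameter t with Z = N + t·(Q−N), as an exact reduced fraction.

t = -17/5

Assign Q = (0, 0), D = (1, 0), M = (0, 1) — the answer is frame-independent, so this choice is without loss of generality.
1. T is the centroid of triangle DMQ ⇒ T = (1/3, 1/3)
2. N lies on line TQ with TN:NQ = 4:5 ⇒ N = (5/27, 5/27)
3. F is the intersection of line DN and line QM ⇒ F = (0, 5/22)
4. V is the midpoint of DF ⇒ V = (1/2, 5/44)
through M parallel to VD: direction (1/2, -5/44); meets NQ at Z = (22/27, 22/27)
Z = N + t·(Q−N) with t = -17/5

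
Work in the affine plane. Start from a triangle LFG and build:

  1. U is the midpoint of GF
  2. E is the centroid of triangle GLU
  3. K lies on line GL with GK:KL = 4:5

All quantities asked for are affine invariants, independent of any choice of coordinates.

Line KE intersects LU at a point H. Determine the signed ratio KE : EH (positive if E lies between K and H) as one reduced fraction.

Choose coordinates L = (0, 0), F = (1, 0), G = (0, 1).
1. U is the midpoint of GF ⇒ U = (1/2, 1/2)
2. E is the centroid of triangle GLU ⇒ E = (1/6, 1/2)
3. K lies on line GL with GK:KL = 4:5 ⇒ K = (0, 5/9)
line KE meets LU at H = (5/12, 5/12)
E = K + t·(H−K) with t = 2/5, so KE:EH = 2/5:3/5

KE:EH = 2/3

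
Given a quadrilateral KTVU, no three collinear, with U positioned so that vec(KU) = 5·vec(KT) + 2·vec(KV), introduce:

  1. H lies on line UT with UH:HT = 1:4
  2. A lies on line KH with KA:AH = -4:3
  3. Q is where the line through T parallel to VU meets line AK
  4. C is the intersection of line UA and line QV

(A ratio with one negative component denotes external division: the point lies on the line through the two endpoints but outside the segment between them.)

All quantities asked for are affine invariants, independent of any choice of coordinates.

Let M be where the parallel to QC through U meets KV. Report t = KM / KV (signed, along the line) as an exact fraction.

t = -31/7

Set K = (0, 0), T = (1, 0), V = (0, 1), U = (5, 2); any affine frame gives the same invariant.
1. H lies on line UT with UH:HT = 1:4 ⇒ H = (21/5, 8/5)
2. A lies on line KH with KA:AH = -4:3 ⇒ A = (84/5, 32/5)
3. Q is where the line through T parallel to VU meets line AK ⇒ Q = (-21/19, -8/19)
4. C is the intersection of line UA and line QV ⇒ C = (-357/377, -82/377)
through U parallel to QC: direction (1134/7163, 1458/7163); meets KV at M = (0, -31/7)
M = K + t·(V−K) with t = -31/7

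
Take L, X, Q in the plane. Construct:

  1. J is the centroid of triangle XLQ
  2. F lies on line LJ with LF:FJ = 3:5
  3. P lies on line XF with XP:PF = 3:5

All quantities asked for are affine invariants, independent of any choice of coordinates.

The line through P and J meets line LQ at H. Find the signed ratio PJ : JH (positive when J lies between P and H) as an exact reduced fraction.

Work in coordinates with L = (0, 0), X = (1, 0), Q = (0, 1).
1. J is the centroid of triangle XLQ ⇒ J = (1/3, 1/3)
2. F lies on line LJ with LF:FJ = 3:5 ⇒ F = (1/8, 1/8)
3. P lies on line XF with XP:PF = 3:5 ⇒ P = (43/64, 3/64)
line PJ meets LQ at H = (0, 8/13)
J = P + t·(H−P) with t = 65/129, so PJ:JH = 65/129:64/129

PJ:JH = 65/64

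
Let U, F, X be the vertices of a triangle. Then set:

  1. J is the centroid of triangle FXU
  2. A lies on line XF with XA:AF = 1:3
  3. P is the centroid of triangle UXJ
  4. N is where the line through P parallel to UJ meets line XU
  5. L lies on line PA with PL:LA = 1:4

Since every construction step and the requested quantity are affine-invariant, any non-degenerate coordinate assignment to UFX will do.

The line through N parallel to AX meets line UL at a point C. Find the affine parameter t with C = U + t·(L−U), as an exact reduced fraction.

t = 15/29

Work in coordinates with U = (0, 0), F = (1, 0), X = (0, 1).
1. J is the centroid of triangle FXU ⇒ J = (1/3, 1/3)
2. A lies on line XF with XA:AF = 1:3 ⇒ A = (1/4, 3/4)
3. P is the centroid of triangle UXJ ⇒ P = (1/9, 4/9)
4. N is where the line through P parallel to UJ meets line XU ⇒ N = (0, 1/3)
5. L lies on line PA with PL:LA = 1:4 ⇒ L = (5/36, 91/180)
through N parallel to AX: direction (-1/4, 1/4); meets UL at C = (25/348, 91/348)
C = U + t·(L−U) with t = 15/29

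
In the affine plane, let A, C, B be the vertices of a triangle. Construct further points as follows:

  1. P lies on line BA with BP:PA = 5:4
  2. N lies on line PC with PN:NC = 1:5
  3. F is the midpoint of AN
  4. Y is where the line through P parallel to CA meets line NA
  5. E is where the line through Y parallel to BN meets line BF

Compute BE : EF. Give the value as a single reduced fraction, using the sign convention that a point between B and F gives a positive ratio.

BE:EF = -2/7

Assign A = (0, 0), C = (1, 0), B = (0, 1) — the answer is frame-independent, so this choice is without loss of generality.
1. P lies on line BA with BP:PA = 5:4 ⇒ P = (0, 4/9)
2. N lies on line PC with PN:NC = 1:5 ⇒ N = (1/6, 10/27)
3. F is the midpoint of AN ⇒ F = (1/12, 5/27)
4. Y is where the line through P parallel to CA meets line NA ⇒ Y = (1/5, 4/9)
5. E is where the line through Y parallel to BN meets line BF ⇒ E = (-1/30, 179/135)
E = B + t·(F−B) with t = -2/5, so BE:EF = t:(1−t) = -2/5:7/5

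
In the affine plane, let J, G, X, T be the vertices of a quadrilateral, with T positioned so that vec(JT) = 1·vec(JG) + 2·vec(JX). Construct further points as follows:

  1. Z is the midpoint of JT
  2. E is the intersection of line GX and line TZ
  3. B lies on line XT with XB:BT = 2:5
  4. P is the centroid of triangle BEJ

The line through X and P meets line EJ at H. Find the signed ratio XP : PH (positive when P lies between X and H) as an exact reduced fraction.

Set J = (0, 0), G = (1, 0), X = (0, 1), T = (1, 2); any affine frame gives the same invariant.
1. Z is the midpoint of JT ⇒ Z = (1/2, 1)
2. E is the intersection of line GX and line TZ ⇒ E = (1/3, 2/3)
3. B lies on line XT with XB:BT = 2:5 ⇒ B = (2/7, 9/7)
4. P is the centroid of triangle BEJ ⇒ P = (13/63, 41/63)
line XP meets EJ at H = (13/48, 13/24)
P = X + t·(H−X) with t = 16/21, so XP:PH = 16/21:5/21

XP:PH = 16/5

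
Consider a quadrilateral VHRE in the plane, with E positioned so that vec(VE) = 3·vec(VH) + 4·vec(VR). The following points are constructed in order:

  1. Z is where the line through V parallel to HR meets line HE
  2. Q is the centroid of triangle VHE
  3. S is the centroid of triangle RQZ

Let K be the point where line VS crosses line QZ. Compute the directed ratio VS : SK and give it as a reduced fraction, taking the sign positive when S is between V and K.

Work in coordinates with V = (0, 0), H = (1, 0), R = (0, 1), E = (3, 4).
1. Z is where the line through V parallel to HR meets line HE ⇒ Z = (2/3, -2/3)
2. Q is the centroid of triangle VHE ⇒ Q = (4/3, 4/3)
3. S is the centroid of triangle RQZ ⇒ S = (2/3, 5/9)
line VS meets QZ at K = (16/13, 40/39)
S = V + t·(K−V) with t = 13/24, so VS:SK = 13/24:11/24

VS:SK = 13/11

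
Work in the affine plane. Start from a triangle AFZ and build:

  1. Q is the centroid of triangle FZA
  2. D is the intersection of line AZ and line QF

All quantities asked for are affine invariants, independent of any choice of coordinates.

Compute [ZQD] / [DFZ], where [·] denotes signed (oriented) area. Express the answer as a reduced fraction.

[ZQD]:[DFZ] = -1/3

Work in coordinates with A = (0, 0), F = (1, 0), Z = (0, 1).
1. Q is the centroid of triangle FZA ⇒ Q = (1/3, 1/3)
2. D is the intersection of line AZ and line QF ⇒ D = (0, 1/2)
2·[ZQD] = -1/6, 2·[DFZ] = 1/2
[ZQD]:[DFZ] = -1/6:1/2 = -1/3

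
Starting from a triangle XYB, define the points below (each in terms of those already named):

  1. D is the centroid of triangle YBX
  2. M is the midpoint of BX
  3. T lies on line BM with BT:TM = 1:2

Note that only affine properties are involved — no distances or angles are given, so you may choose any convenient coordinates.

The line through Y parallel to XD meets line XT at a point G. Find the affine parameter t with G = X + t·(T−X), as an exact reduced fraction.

t = -6/5

Set X = (0, 0), Y = (1, 0), B = (0, 1); any affine frame gives the same invariant.
1. D is the centroid of triangle YBX ⇒ D = (1/3, 1/3)
2. M is the midpoint of BX ⇒ M = (0, 1/2)
3. T lies on line BM with BT:TM = 1:2 ⇒ T = (0, 5/6)
through Y parallel to XD: direction (1/3, 1/3); meets XT at G = (0, -1)
G = X + t·(T−X) with t = -6/5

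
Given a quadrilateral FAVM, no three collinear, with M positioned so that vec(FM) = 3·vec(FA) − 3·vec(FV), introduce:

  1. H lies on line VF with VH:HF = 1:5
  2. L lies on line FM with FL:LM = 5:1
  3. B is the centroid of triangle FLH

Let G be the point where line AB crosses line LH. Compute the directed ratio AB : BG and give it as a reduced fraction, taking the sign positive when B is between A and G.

Work in coordinates with F = (0, 0), A = (1, 0), V = (0, 1), M = (3, -3).
1. H lies on line VF with VH:HF = 1:5 ⇒ H = (0, 5/6)
2. L lies on line FM with FL:LM = 5:1 ⇒ L = (5/2, -5/2)
3. B is the centroid of triangle FLH ⇒ B = (5/6, -5/9)
line AB meets LH at G = (25/28, -5/14)
B = A + t·(G−A) with t = 14/9, so AB:BG = 14/9:-5/9

AB:BG = -14/5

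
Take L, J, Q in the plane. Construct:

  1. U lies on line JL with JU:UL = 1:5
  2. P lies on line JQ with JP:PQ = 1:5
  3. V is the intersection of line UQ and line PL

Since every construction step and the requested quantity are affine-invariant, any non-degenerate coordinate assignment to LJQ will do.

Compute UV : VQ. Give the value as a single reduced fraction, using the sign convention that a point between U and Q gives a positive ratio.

Set L = (0, 0), J = (1, 0), Q = (0, 1); any affine frame gives the same invariant.
1. U lies on line JL with JU:UL = 1:5 ⇒ U = (5/6, 0)
2. P lies on line JQ with JP:PQ = 1:5 ⇒ P = (5/6, 1/6)
3. V is the intersection of line UQ and line PL ⇒ V = (5/7, 1/7)
V = U + t·(Q−U) with t = 1/7, so UV:VQ = t:(1−t) = 1/7:6/7

UV:VQ = 1/6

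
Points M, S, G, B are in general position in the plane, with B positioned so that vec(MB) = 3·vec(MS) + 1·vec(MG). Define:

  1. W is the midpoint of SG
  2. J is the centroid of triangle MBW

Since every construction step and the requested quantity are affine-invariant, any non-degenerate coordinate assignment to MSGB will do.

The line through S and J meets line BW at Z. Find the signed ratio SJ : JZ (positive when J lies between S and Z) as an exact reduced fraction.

Work in coordinates with M = (0, 0), S = (1, 0), G = (0, 1), B = (3, 1).
1. W is the midpoint of SG ⇒ W = (1/2, 1/2)
2. J is the centroid of triangle MBW ⇒ J = (7/6, 1/2)
line SJ meets BW at Z = (17/14, 9/14)
J = S + t·(Z−S) with t = 7/9, so SJ:JZ = 7/9:2/9

SJ:JZ = 7/2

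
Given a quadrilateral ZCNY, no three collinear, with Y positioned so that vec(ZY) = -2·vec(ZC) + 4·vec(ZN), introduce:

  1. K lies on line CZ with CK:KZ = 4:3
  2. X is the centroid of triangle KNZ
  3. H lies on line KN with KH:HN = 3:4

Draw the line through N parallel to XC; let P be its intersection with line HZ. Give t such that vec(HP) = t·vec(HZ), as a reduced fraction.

t = -10/11

Work in coordinates with Z = (0, 0), C = (1, 0), N = (0, 1), Y = (-2, 4).
1. K lies on line CZ with CK:KZ = 4:3 ⇒ K = (3/7, 0)
2. X is the centroid of triangle KNZ ⇒ X = (1/7, 1/3)
3. H lies on line KN with KH:HN = 3:4 ⇒ H = (12/49, 3/7)
through N parallel to XC: direction (6/7, -1/3); meets HZ at P = (36/77, 9/11)
P = H + t·(Z−H) with t = -10/11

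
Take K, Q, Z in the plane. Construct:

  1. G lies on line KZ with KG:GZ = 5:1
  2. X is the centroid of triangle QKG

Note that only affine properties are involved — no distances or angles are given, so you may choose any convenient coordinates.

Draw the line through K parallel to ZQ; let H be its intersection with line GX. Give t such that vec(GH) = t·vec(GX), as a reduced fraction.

t = 15/4

Choose coordinates K = (0, 0), Q = (1, 0), Z = (0, 1).
1. G lies on line KZ with KG:GZ = 5:1 ⇒ G = (0, 5/6)
2. X is the centroid of triangle QKG ⇒ X = (1/3, 5/18)
through K parallel to ZQ: direction (1, -1); meets GX at H = (5/4, -5/4)
H = G + t·(X−G) with t = 15/4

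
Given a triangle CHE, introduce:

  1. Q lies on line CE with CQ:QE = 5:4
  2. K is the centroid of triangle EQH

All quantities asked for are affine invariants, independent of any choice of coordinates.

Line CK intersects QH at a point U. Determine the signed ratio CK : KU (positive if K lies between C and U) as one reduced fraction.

Work in coordinates with C = (0, 0), H = (1, 0), E = (0, 1).
1. Q lies on line CE with CQ:QE = 5:4 ⇒ Q = (0, 5/9)
2. K is the centroid of triangle EQH ⇒ K = (1/3, 14/27)
line CK meets QH at U = (5/19, 70/171)
K = C + t·(U−C) with t = 19/15, so CK:KU = 19/15:-4/15

CK:KU = -19/4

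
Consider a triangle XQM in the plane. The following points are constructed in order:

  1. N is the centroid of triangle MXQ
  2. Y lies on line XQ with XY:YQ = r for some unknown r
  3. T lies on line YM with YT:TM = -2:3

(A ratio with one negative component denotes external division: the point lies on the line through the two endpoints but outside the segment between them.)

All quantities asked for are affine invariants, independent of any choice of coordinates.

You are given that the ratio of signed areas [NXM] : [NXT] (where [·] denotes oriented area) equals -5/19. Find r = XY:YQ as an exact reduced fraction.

Choose coordinates X = (0, 0), Q = (1, 0), M = (0, 1).
1. N is the centroid of triangle MXQ ⇒ N = (1/3, 1/3)
2. With XY:YQ = r, write λ = r/(r+1) so Y = X + λ·(Q−X); Y is affine-linear in λ
3. T lies on line YM with YT:TM = -2:3 ⇒ T is an affine combination of earlier points and hence also affine-linear in λ
Every point depending on Y is an affine combination of Y and λ-independent points, so each such coordinate is linear in λ; the λ² term in each signed area is a multiple of (Q−X)×(Q−X) = 0, so 2·[NXM] and 2·[NXT] are each linear in λ. Evaluating at λ=0 and λ=1:
  2·[NXM] = -1/3,   2·[NXT] = λ + 2/3
So [NXM]:[NXT] = (-1/3) / (λ + 2/3). Setting this equal to -5/19:
  -1/3 = -5/19·(λ + 2/3)  ⇒  λ = 3/5
Then r = λ/(1−λ) = (3/5)/(2/5) = 3/2. Check: with r = 3/2, Y = (3/5, 0) and [NXM]:[NXT] = -5/19 as required.

r = 3/2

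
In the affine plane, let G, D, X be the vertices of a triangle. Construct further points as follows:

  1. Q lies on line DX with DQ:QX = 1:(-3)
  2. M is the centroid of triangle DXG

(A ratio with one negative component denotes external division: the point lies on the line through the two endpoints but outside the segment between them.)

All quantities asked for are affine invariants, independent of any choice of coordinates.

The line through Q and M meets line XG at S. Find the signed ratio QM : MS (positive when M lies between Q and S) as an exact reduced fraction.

Work in coordinates with G = (0, 0), D = (1, 0), X = (0, 1).
1. Q lies on line DX with DQ:QX = 1:(-3) ⇒ Q = (3/2, -1/2)
2. M is the centroid of triangle DXG ⇒ M = (1/3, 1/3)
line QM meets XG at S = (0, 4/7)
M = Q + t·(S−Q) with t = 7/9, so QM:MS = 7/9:2/9

QM:MS = 7/2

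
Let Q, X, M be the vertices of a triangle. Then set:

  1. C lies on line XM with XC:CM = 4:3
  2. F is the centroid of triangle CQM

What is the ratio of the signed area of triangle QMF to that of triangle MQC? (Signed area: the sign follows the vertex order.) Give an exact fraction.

[QMF]:[MQC] = -1/3

Work in coordinates with Q = (0, 0), X = (1, 0), M = (0, 1).
1. C lies on line XM with XC:CM = 4:3 ⇒ C = (3/7, 4/7)
2. F is the centroid of triangle CQM ⇒ F = (1/7, 11/21)
2·[QMF] = -1/7, 2·[MQC] = 3/7
[QMF]:[MQC] = -1/7:3/7 = -1/3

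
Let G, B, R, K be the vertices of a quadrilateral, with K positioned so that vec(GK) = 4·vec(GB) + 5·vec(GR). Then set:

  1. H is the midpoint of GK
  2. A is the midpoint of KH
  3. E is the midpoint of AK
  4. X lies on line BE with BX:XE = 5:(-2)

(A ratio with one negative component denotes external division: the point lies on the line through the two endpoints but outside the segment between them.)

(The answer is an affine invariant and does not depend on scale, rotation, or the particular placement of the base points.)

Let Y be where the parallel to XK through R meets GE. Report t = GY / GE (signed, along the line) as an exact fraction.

Choose coordinates G = (0, 0), B = (1, 0), R = (0, 1), K = (4, 5).
1. H is the midpoint of GK ⇒ H = (2, 5/2)
2. A is the midpoint of KH ⇒ A = (3, 15/4)
3. E is the midpoint of AK ⇒ E = (7/2, 35/8)
4. X lies on line BE with BX:XE = 5:(-2) ⇒ X = (31/6, 175/24)
through R parallel to XK: direction (-7/6, -55/24); meets GE at Y = (-7/5, -7/4)
Y = G + t·(E−G) with t = -2/5

t = -2/5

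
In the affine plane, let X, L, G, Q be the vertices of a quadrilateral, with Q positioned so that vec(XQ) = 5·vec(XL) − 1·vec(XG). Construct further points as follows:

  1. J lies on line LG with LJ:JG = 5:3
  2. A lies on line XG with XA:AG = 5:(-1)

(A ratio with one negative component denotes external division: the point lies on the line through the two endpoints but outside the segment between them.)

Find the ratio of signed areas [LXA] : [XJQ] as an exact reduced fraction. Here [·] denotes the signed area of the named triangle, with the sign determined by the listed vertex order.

[LXA]:[XJQ] = 5/14

Work in coordinates with X = (0, 0), L = (1, 0), G = (0, 1), Q = (5, -1).
1. J lies on line LG with LJ:JG = 5:3 ⇒ J = (3/8, 5/8)
2. A lies on line XG with XA:AG = 5:(-1) ⇒ A = (0, 5/4)
2·[LXA] = -5/4, 2·[XJQ] = -7/2
[LXA]:[XJQ] = -5/4:-7/2 = 5/14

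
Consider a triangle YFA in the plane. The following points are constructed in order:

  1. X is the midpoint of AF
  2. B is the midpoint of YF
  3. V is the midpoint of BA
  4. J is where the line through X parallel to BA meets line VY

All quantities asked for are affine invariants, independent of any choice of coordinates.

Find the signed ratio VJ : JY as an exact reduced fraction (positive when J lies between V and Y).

Set Y = (0, 0), F = (1, 0), A = (0, 1); any affine frame gives the same invariant.
1. X is the midpoint of AF ⇒ X = (1/2, 1/2)
2. B is the midpoint of YF ⇒ B = (1/2, 0)
3. V is the midpoint of BA ⇒ V = (1/4, 1/2)
4. J is where the line through X parallel to BA meets line VY ⇒ J = (3/8, 3/4)
J = V + t·(Y−V) with t = -1/2, so VJ:JY = t:(1−t) = -1/2:3/2

VJ:JY = -1/3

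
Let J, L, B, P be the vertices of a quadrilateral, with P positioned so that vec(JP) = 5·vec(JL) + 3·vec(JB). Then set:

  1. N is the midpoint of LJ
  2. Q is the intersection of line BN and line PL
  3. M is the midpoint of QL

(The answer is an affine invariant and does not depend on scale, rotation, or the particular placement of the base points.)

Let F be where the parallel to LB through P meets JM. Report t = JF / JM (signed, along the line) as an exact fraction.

t = 176/15

Set J = (0, 0), L = (1, 0), B = (0, 1), P = (5, 3); any affine frame gives the same invariant.
1. N is the midpoint of LJ ⇒ N = (1/2, 0)
2. Q is the intersection of line BN and line PL ⇒ Q = (7/11, -3/11)
3. M is the midpoint of QL ⇒ M = (9/11, -3/22)
through P parallel to LB: direction (-1, 1); meets JM at F = (48/5, -8/5)
F = J + t·(M−J) with t = 176/15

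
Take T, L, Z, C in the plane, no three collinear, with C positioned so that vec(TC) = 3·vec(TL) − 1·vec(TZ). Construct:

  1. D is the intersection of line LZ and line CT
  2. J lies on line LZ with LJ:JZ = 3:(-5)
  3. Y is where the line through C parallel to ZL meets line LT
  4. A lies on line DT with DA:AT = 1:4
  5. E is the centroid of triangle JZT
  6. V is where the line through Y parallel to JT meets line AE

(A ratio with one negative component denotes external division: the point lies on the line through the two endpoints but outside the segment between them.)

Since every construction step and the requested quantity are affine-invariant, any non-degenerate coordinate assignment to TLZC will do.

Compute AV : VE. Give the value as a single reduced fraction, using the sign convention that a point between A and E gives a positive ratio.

Work in coordinates with T = (0, 0), L = (1, 0), Z = (0, 1), C = (3, -1).
1. D is the intersection of line LZ and line CT ⇒ D = (3/2, -1/2)
2. J lies on line LZ with LJ:JZ = 3:(-5) ⇒ J = (5/2, -3/2)
3. Y is where the line through C parallel to ZL meets line LT ⇒ Y = (2, 0)
4. A lies on line DT with DA:AT = 1:4 ⇒ A = (6/5, -2/5)
5. E is the centroid of triangle JZT ⇒ E = (5/6, -1/6)
6. V is where the line through Y parallel to JT meets line AE ⇒ V = (-23, 15)
V = A + t·(E−A) with t = 66, so AV:VE = t:(1−t) = 66:-65

AV:VE = -66/65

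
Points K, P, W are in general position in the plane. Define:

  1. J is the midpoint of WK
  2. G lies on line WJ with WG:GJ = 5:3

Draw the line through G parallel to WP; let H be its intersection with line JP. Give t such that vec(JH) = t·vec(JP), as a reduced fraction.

t = 3/8

Work in coordinates with K = (0, 0), P = (1, 0), W = (0, 1).
1. J is the midpoint of WK ⇒ J = (0, 1/2)
2. G lies on line WJ with WG:GJ = 5:3 ⇒ G = (0, 11/16)
through G parallel to WP: direction (1, -1); meets JP at H = (3/8, 5/16)
H = J + t·(P−J) with t = 3/8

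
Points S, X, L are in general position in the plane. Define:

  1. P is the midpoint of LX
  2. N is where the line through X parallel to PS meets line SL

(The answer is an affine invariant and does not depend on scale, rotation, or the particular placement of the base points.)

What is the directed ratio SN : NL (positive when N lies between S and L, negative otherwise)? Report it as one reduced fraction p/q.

SN:NL = -1/2

Choose coordinates S = (0, 0), X = (1, 0), L = (0, 1).
1. P is the midpoint of LX ⇒ P = (1/2, 1/2)
2. N is where the line through X parallel to PS meets line SL ⇒ N = (0, -1)
N = S + t·(L−S) with t = -1, so SN:NL = t:(1−t) = -1:2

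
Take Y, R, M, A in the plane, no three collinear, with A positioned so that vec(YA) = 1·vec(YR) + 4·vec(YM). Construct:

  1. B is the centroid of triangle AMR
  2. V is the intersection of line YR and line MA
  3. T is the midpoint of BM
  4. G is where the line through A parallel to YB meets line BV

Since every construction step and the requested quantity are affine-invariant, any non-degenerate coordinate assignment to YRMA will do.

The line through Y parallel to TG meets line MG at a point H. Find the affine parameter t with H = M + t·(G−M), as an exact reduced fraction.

Work in coordinates with Y = (0, 0), R = (1, 0), M = (0, 1), A = (1, 4).
1. B is the centroid of triangle AMR ⇒ B = (2/3, 5/3)
2. V is the intersection of line YR and line MA ⇒ V = (-1/3, 0)
3. T is the midpoint of BM ⇒ T = (1/3, 4/3)
4. G is where the line through A parallel to YB meets line BV ⇒ G = (-17/15, -4/3)
through Y parallel to TG: direction (-22/15, -8/3); meets MG at H = (-187/45, -68/9)
H = M + t·(G−M) with t = 11/3

t = 11/3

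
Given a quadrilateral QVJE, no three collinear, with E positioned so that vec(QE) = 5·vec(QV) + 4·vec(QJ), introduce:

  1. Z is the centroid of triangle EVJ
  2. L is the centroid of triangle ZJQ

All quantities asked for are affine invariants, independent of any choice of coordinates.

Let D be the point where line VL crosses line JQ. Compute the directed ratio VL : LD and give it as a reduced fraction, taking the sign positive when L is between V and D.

Assign Q = (0, 0), V = (1, 0), J = (0, 1), E = (5, 4) — the answer is frame-independent, so this choice is without loss of generality.
1. Z is the centroid of triangle EVJ ⇒ Z = (2, 5/3)
2. L is the centroid of triangle ZJQ ⇒ L = (2/3, 8/9)
line VL meets JQ at D = (0, 8/3)
L = V + t·(D−V) with t = 1/3, so VL:LD = 1/3:2/3

VL:LD = 1/2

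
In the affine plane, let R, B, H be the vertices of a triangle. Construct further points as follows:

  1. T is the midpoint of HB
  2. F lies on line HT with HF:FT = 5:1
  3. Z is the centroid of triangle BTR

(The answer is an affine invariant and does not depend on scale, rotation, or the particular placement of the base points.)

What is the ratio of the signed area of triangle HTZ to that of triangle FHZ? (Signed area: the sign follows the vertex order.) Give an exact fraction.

Work in coordinates with R = (0, 0), B = (1, 0), H = (0, 1).
1. T is the midpoint of HB ⇒ T = (1/2, 1/2)
2. F lies on line HT with HF:FT = 5:1 ⇒ F = (5/12, 7/12)
3. Z is the centroid of triangle BTR ⇒ Z = (1/2, 1/6)
2·[HTZ] = -1/6, 2·[FHZ] = 5/36
[HTZ]:[FHZ] = -1/6:5/36 = -6/5

[HTZ]:[FHZ] = -6/5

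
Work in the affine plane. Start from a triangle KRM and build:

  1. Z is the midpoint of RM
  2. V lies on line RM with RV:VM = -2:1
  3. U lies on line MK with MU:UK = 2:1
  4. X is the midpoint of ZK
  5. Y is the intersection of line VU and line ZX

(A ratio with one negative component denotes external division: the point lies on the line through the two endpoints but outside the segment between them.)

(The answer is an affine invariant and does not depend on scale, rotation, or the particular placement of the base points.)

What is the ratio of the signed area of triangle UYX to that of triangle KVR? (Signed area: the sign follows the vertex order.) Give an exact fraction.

Work in coordinates with K = (0, 0), R = (1, 0), M = (0, 1).
1. Z is the midpoint of RM ⇒ Z = (1/2, 1/2)
2. V lies on line RM with RV:VM = -2:1 ⇒ V = (-1, 2)
3. U lies on line MK with MU:UK = 2:1 ⇒ U = (0, 1/3)
4. X is the midpoint of ZK ⇒ X = (1/4, 1/4)
5. Y is the intersection of line VU and line ZX ⇒ Y = (1/8, 1/8)
2·[UYX] = 1/24, 2·[KVR] = -2
[UYX]:[KVR] = 1/24:-2 = -1/48

[UYX]:[KVR] = -1/48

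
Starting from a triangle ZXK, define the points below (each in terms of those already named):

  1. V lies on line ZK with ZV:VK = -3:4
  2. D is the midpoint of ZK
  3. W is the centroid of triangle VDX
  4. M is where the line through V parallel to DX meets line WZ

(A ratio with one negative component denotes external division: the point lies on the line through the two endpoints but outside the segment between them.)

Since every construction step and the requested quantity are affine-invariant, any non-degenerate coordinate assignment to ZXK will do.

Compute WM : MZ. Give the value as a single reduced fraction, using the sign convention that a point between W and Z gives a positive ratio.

WM:MZ = -7/9

Set Z = (0, 0), X = (1, 0), K = (0, 1); any affine frame gives the same invariant.
1. V lies on line ZK with ZV:VK = -3:4 ⇒ V = (0, -3)
2. D is the midpoint of ZK ⇒ D = (0, 1/2)
3. W is the centroid of triangle VDX ⇒ W = (1/3, -5/6)
4. M is where the line through V parallel to DX meets line WZ ⇒ M = (3/2, -15/4)
M = W + t·(Z−W) with t = -7/2, so WM:MZ = t:(1−t) = -7/2:9/2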